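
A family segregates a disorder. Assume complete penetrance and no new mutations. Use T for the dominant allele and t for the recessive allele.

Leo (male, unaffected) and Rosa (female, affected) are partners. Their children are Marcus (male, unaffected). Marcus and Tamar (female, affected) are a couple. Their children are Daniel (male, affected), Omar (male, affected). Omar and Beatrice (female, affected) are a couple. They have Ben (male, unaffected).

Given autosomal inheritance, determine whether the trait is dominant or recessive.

dominant

Omar and Beatrice are both affected yet have an unaffected child Ben. Under a recessive model two affected parents are homozygous and every child would be affected, so the trait cannot be recessive.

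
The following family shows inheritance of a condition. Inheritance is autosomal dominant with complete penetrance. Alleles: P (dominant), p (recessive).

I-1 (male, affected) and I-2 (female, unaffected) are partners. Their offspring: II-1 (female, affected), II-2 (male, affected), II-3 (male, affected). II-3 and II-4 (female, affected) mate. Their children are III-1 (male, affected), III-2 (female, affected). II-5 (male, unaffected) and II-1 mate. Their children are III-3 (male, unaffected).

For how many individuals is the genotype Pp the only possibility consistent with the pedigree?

3

Obligate heterozygotes: II-1 is affected so carries P and received p from I-2 (pp), so II-1 is Pp; II-2 is affected so carries P and received p from I-2 (pp), so II-2 is Pp; II-3 is affected so carries P and received p from I-2 (pp), so II-3 is Pp.
Every other individual is either homozygous by phenotype or has at least one consistent homozygous assignment, so the count is 3.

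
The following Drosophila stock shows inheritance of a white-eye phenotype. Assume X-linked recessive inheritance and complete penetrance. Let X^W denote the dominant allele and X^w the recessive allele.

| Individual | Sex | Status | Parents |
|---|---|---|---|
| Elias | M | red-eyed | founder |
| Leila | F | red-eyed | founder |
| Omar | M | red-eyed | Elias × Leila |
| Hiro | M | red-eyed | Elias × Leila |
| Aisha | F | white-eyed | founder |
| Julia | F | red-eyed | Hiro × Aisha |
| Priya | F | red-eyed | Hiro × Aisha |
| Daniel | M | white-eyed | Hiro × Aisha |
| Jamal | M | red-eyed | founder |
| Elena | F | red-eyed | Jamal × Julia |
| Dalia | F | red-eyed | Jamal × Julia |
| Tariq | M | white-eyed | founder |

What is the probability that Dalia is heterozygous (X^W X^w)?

1/2

Jamal is red-eyed, so Jamal is X^W Y.
Julia is red-eyed so carries W and received w from Aisha (X^w X^w), so Julia is X^W X^w.
Their cross gives offspring ratios 1/2 X^W X^W : 1/2 X^W X^w. Conditioning on Dalia being red-eyed, P(X^W X^w) = 1/2 / 1 = 1/2.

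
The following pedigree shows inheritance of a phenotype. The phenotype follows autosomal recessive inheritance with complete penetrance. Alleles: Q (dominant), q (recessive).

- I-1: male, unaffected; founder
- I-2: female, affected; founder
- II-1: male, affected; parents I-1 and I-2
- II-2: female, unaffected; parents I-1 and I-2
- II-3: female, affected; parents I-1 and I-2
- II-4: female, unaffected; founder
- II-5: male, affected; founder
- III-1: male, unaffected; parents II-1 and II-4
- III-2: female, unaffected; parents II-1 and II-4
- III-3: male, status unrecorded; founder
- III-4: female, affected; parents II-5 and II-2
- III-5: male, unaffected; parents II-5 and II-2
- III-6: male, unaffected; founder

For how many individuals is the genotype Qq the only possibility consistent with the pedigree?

Obligate heterozygotes: I-1 is unaffected so carries Q and passed q to II-1 (qq), so I-1 is Qq; II-2 is unaffected so carries Q and received q from I-2 (qq), so II-2 is Qq; III-1 is unaffected so carries Q and received q from II-1 (qq), so III-1 is Qq; III-2 is unaffected so carries Q and received q from II-1 (qq), so III-2 is Qq; III-5 is unaffected so carries Q and received q from II-5 (qq), so III-5 is Qq.
Every other individual is either homozygous by phenotype or has at least one consistent homozygous assignment, so the count is 5.

5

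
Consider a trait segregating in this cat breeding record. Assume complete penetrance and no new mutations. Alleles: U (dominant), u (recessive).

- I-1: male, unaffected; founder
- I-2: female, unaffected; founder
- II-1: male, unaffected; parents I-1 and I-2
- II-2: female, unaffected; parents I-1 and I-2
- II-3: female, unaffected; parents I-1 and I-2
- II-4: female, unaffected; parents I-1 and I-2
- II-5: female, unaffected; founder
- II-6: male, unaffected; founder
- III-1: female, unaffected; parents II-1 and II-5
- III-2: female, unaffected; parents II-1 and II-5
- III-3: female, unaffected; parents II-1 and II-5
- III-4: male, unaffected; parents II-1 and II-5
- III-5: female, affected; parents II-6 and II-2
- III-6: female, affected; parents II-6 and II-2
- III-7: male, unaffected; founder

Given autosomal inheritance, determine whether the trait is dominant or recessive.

II-6 and II-2 are both unaffected yet have an affected child III-5. Under dominance, an affected child requires at least one affected parent, so the trait cannot be dominant.

recessive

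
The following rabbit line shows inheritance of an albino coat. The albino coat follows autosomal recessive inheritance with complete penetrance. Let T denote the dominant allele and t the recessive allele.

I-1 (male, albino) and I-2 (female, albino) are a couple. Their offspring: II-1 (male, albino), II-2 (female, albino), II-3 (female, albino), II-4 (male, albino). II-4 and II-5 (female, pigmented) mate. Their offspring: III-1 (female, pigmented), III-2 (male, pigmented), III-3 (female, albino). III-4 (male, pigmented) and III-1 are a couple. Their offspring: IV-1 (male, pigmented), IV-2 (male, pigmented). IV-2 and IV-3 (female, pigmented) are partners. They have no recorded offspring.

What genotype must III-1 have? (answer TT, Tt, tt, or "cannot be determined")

Tt

From phenotype alone, III-1 is TT or Tt.
III-1 is pigmented so carries T and received t from II-4 (tt), so III-1 is Tt.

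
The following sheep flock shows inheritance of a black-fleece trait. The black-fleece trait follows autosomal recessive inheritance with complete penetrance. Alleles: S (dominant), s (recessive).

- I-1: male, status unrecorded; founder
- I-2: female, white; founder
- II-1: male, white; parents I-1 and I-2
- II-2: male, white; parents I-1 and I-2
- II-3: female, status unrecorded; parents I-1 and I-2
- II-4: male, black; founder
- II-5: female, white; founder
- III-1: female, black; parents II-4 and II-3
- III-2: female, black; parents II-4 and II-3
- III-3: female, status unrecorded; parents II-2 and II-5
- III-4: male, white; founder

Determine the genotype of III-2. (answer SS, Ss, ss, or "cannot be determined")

ss

III-2 is black, so III-2 is ss.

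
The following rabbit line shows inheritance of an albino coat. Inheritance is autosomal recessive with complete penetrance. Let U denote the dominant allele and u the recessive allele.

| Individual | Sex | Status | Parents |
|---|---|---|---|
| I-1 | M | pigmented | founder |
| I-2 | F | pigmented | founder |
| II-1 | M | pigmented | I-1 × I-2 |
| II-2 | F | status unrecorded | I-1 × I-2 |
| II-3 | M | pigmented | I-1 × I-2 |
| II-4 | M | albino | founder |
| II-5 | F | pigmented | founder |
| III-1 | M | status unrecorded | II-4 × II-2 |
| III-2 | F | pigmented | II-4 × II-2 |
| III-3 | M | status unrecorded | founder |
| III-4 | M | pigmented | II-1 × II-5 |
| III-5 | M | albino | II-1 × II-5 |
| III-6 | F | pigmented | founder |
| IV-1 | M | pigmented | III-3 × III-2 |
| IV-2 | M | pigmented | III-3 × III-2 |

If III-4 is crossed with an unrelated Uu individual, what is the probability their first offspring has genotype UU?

II-1 is pigmented so carries U and passed u to III-5 (uu), so II-1 is Uu.
II-5 is pigmented so carries U and passed u to III-5 (uu), so II-5 is Uu.
III-4 is a pigmented offspring of II-1 (Uu) × II-5 (Uu), whose cross gives 1/4 UU : 1/2 Uu : 1/4 uu; conditioning on being pigmented, III-4 is UU with probability 1/3, Uu with probability 2/3.
Summing over parental genotype combinations, P(offspring has genotype UU) = 1/3·1/2 + 2/3·1/4 = 1/3.

1/3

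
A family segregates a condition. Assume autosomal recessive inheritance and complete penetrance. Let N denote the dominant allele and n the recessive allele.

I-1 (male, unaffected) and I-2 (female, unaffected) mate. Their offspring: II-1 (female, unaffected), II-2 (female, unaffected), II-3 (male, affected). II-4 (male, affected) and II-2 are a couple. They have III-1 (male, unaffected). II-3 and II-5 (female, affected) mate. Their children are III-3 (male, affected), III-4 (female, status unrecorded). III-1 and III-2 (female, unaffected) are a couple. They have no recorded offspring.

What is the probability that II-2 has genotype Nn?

1/2

I-1 is unaffected so carries N and passed n to II-3 (nn), so I-1 is Nn.
I-2 is unaffected so carries N and passed n to II-3 (nn), so I-2 is Nn.
Their cross gives offspring ratios 1/4 NN : 1/2 Nn : 1/4 nn. Conditioning on II-2 being unaffected, P(Nn) = 1/2 / 3/4 = 2/3 before taking II-2's own offspring into account.
II-4 is affected, so II-4 is nn.
Now use II-2's offspring. Probability of each recorded status — unaffected son III-1: 1/2 if II-2 is Nn, 1 if NN.
Bayes: P(Nn) = 2/3·1/2 / (2/3·1/2 + 1/3·1) = 1/2.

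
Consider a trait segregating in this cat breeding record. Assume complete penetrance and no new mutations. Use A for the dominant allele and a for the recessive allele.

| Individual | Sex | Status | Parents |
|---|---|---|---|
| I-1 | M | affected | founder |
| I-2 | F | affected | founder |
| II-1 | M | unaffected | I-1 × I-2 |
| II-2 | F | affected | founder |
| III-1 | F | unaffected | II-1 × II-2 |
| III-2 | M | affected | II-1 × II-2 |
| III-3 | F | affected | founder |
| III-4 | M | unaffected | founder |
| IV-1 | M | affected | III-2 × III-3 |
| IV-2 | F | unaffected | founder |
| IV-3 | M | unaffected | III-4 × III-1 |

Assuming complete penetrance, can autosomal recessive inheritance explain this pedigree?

Under autosomal recessive, II-1 (unaffected, male) cannot arise from I-1 (affected) × I-2 (affected).

No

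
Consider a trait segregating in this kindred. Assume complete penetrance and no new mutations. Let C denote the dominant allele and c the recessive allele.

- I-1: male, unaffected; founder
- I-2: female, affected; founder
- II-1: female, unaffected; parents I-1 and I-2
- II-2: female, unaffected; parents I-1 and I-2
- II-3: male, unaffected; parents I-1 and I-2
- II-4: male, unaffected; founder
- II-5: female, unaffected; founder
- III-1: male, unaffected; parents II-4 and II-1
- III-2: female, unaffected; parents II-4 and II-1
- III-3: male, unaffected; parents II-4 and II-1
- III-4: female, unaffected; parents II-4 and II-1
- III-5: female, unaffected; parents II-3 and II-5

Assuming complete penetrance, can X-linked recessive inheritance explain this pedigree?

Under X-linked recessive, II-3 (unaffected, male) cannot arise from I-1 (unaffected) × I-2 (affected).

No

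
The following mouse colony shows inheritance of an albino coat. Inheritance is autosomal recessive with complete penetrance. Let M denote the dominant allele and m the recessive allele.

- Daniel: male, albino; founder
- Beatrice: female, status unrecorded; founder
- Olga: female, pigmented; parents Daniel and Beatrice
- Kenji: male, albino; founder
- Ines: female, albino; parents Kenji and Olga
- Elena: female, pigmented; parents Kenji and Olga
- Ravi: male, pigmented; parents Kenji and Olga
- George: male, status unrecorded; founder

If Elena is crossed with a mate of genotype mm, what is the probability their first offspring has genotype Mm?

1/2

Elena is pigmented so carries M and received m from Kenji (mm), so Elena is Mm.
The cross gives 1/2 Mm : 1/2 mm, so P(offspring has genotype Mm) = 1/2.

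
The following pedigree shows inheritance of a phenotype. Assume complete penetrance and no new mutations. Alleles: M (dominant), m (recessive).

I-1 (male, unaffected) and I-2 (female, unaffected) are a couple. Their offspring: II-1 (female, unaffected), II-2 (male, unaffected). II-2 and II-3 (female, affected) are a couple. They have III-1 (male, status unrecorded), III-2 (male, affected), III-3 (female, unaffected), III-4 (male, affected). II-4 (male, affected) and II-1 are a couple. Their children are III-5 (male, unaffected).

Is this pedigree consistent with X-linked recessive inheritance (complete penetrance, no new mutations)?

Yes

A consistent assignment under X-linked recessive exists: I-1 X^M Y, I-2 X^M X^M, II-1 X^M X^M, II-2 X^M Y, II-3 X^m X^m, II-4 X^m Y, III-1 X^m Y, III-2 X^m Y, III-3 X^M X^m, III-4 X^m Y, III-5 X^M Y.
In this assignment every recorded phenotype matches its genotype and every non-founder's genotype is obtainable from its parents' genotypes, so the pedigree is consistent.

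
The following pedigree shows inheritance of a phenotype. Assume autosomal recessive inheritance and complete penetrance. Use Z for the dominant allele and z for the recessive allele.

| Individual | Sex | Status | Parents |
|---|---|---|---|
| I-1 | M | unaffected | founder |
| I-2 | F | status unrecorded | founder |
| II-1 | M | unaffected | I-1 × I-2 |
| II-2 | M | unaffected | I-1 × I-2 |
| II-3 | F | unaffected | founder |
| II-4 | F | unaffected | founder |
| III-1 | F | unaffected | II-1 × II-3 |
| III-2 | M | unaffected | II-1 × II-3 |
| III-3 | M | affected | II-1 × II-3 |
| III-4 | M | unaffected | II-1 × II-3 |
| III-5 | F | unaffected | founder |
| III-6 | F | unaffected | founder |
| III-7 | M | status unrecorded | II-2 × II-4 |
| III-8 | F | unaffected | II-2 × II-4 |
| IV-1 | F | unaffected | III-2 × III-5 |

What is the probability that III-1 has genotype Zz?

II-1 is unaffected so carries Z and passed z to III-3 (zz), so II-1 is Zz.
II-3 is unaffected so carries Z and passed z to III-3 (zz), so II-3 is Zz.
Their cross gives offspring ratios 1/4 ZZ : 1/2 Zz : 1/4 zz. Conditioning on III-1 being unaffected, P(Zz) = 1/2 / 3/4 = 2/3.

2/3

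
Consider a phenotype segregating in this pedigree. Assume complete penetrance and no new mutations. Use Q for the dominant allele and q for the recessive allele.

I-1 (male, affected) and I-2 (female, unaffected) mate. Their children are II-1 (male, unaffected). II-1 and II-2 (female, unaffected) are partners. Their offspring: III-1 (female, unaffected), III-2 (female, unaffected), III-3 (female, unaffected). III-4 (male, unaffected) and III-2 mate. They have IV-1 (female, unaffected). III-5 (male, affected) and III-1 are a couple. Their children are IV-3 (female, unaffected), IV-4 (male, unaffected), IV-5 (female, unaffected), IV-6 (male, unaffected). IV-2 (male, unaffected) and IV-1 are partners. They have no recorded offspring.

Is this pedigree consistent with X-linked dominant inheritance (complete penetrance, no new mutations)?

No

Under X-linked dominant, IV-3 (unaffected, female) cannot arise from III-5 (affected) × III-1 (unaffected).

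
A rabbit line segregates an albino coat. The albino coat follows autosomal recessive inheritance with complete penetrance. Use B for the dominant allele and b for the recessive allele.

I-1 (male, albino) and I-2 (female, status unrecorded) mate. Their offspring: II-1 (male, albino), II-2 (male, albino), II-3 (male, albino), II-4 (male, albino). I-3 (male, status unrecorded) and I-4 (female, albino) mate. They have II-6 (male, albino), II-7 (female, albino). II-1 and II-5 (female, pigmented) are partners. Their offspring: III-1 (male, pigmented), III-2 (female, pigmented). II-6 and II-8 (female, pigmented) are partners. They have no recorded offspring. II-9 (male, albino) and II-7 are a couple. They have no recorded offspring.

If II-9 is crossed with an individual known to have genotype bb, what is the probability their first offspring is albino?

1

II-9 is albino, so II-9 is bb.
The cross gives 1 bb, so P(offspring is albino) = 1.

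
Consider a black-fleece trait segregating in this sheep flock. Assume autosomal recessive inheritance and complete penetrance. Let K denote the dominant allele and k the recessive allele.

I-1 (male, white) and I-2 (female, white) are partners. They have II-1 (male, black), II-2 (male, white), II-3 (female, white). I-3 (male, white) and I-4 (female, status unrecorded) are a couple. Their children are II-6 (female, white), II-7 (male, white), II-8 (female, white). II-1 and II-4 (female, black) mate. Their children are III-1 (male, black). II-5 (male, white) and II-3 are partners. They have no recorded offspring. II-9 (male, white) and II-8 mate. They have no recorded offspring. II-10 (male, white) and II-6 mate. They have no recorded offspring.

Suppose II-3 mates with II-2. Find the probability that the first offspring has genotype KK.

4/9

I-1 is white so carries K and passed k to II-1 (kk), so I-1 is Kk.
I-2 is white so carries K and passed k to II-1 (kk), so I-2 is Kk.
II-3 is a white offspring of I-1 (Kk) × I-2 (Kk), whose cross gives 1/4 KK : 1/2 Kk : 1/4 kk; conditioning on being white, II-3 is KK with probability 1/3, Kk with probability 2/3.
II-2 is a white offspring of I-1 (Kk) × I-2 (Kk), whose cross gives 1/4 KK : 1/2 Kk : 1/4 kk; conditioning on being white, II-2 is KK with probability 1/3, Kk with probability 2/3.
Summing over parental genotype combinations, P(offspring has genotype KK) = 1/9·1 + 2/9·1/2 + 2/9·1/2 + 4/9·1/4 = 4/9.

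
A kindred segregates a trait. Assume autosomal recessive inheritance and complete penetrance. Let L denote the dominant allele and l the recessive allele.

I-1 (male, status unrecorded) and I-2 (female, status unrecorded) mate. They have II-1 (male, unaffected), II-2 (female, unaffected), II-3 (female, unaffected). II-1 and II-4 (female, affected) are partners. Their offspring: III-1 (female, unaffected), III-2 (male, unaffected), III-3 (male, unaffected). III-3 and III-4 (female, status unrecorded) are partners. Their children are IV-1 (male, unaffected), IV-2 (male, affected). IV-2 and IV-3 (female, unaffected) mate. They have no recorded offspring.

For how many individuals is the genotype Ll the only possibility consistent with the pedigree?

Obligate heterozygotes: III-1 is unaffected so carries L and received l from II-4 (ll), so III-1 is Ll; III-2 is unaffected so carries L and received l from II-4 (ll), so III-2 is Ll; III-3 is unaffected so carries L and received l from II-4 (ll), so III-3 is Ll.
Every other individual is either homozygous by phenotype or has at least one consistent homozygous assignment, so the count is 3.

3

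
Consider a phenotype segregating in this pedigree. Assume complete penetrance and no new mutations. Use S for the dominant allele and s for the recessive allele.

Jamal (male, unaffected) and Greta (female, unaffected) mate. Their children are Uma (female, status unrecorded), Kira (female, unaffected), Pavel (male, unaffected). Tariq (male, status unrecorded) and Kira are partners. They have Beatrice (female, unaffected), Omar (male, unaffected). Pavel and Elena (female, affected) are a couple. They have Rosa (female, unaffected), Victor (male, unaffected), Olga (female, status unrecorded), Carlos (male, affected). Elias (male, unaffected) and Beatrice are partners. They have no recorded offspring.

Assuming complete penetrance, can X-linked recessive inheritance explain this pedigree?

No

Under X-linked recessive, Victor (unaffected, male) cannot arise from Pavel (unaffected) × Elena (affected).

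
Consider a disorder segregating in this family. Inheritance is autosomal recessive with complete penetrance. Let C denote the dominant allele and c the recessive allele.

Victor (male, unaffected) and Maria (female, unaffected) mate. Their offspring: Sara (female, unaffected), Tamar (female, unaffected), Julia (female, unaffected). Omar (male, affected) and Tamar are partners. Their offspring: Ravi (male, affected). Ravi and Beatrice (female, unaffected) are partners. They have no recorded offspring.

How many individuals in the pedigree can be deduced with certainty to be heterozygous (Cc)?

1

Obligate heterozygotes: Tamar is unaffected so carries C and passed c to Ravi (cc), so Tamar is Cc.
Every other individual is either homozygous by phenotype or has at least one consistent homozygous assignment, so the count is 1.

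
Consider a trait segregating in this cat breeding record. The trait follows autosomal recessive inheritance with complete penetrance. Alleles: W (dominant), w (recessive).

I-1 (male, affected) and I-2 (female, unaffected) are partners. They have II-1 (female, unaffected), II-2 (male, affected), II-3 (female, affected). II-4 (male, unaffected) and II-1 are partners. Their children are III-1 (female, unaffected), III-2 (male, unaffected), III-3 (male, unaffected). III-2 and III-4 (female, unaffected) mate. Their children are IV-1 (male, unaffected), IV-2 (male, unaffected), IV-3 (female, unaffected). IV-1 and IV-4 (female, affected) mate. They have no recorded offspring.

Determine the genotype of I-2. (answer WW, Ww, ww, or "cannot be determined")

From phenotype alone, I-2 is WW or Ww.
I-2 is unaffected so carries W and passed w to II-2 (ww), so I-2 is Ww.

Ww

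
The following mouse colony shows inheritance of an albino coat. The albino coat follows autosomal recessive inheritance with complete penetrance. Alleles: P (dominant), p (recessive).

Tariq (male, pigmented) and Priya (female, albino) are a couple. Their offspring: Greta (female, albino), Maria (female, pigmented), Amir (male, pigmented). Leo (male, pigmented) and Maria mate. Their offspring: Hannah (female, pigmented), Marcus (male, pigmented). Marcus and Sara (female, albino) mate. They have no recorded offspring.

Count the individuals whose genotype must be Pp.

Obligate heterozygotes: Tariq is pigmented so carries P and passed p to Greta (pp), so Tariq is Pp; Maria is pigmented so carries P and received p from Priya (pp), so Maria is Pp; Amir is pigmented so carries P and received p from Priya (pp), so Amir is Pp.
Every other individual is either homozygous by phenotype or has at least one consistent homozygous assignment, so the count is 3.

3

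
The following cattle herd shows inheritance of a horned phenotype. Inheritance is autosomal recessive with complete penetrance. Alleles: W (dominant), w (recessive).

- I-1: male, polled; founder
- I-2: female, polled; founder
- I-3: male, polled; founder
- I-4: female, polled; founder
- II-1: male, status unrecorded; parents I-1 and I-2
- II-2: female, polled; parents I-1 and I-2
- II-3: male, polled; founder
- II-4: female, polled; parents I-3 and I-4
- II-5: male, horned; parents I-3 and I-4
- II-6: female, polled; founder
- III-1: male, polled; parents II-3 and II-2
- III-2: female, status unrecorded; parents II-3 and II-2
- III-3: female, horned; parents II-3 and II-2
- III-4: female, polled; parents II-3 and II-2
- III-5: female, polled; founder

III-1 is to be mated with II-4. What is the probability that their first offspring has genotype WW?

4/9

II-3 is polled so carries W and passed w to III-3 (ww), so II-3 is Ww.
II-2 is polled so carries W and passed w to III-3 (ww), so II-2 is Ww.
III-1 is a polled offspring of II-3 (Ww) × II-2 (Ww), whose cross gives 1/4 WW : 1/2 Ww : 1/4 ww; conditioning on being polled, III-1 is WW with probability 1/3, Ww with probability 2/3.
I-3 is polled so carries W and passed w to II-5 (ww), so I-3 is Ww.
I-4 is polled so carries W and passed w to II-5 (ww), so I-4 is Ww.
II-4 is a polled offspring of I-3 (Ww) × I-4 (Ww), whose cross gives 1/4 WW : 1/2 Ww : 1/4 ww; conditioning on being polled, II-4 is WW with probability 1/3, Ww with probability 2/3.
Summing over parental genotype combinations, P(offspring has genotype WW) = 1/9·1 + 2/9·1/2 + 2/9·1/2 + 4/9·1/4 = 4/9.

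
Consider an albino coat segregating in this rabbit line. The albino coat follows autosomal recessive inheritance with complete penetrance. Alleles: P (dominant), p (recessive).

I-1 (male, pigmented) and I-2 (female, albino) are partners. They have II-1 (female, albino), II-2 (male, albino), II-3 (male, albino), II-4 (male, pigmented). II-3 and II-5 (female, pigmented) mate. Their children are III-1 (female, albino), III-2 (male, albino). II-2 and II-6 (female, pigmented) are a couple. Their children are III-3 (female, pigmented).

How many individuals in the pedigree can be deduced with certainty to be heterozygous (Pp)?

Obligate heterozygotes: I-1 is pigmented so carries P and passed p to II-1 (pp), so I-1 is Pp; II-4 is pigmented so carries P and received p from I-2 (pp), so II-4 is Pp; II-5 is pigmented so carries P and passed p to III-1 (pp), so II-5 is Pp; III-3 is pigmented so carries P and received p from II-2 (pp), so III-3 is Pp.
Every other individual is either homozygous by phenotype or has at least one consistent homozygous assignment, so the count is 4.

4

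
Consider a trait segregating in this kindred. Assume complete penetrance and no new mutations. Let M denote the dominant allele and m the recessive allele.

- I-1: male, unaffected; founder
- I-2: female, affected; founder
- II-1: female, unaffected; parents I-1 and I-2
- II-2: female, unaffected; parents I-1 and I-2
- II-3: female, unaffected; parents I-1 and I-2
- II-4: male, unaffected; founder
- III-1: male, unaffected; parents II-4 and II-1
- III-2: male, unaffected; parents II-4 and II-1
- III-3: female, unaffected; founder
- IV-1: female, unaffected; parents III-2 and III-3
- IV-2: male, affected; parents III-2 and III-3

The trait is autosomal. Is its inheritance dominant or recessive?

recessive

III-2 and III-3 are both unaffected yet have an affected child IV-2. Under dominance, an affected child requires at least one affected parent, so the trait cannot be dominant.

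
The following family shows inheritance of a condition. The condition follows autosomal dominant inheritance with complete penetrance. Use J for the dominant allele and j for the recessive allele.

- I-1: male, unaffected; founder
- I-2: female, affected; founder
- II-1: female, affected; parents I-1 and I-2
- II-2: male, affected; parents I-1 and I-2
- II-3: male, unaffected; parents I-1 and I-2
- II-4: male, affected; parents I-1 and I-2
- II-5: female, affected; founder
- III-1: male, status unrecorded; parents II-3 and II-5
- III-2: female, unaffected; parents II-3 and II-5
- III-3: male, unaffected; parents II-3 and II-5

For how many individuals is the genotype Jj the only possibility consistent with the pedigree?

5

Obligate heterozygotes: I-2 is affected so carries J and passed j to II-3 (jj), so I-2 is Jj; II-1 is affected so carries J and received j from I-1 (jj), so II-1 is Jj; II-2 is affected so carries J and received j from I-1 (jj), so II-2 is Jj; II-4 is affected so carries J and received j from I-1 (jj), so II-4 is Jj; II-5 is affected so carries J and passed j to III-2 (jj), so II-5 is Jj.
Every other individual is either homozygous by phenotype or has at least one consistent homozygous assignment, so the count is 5.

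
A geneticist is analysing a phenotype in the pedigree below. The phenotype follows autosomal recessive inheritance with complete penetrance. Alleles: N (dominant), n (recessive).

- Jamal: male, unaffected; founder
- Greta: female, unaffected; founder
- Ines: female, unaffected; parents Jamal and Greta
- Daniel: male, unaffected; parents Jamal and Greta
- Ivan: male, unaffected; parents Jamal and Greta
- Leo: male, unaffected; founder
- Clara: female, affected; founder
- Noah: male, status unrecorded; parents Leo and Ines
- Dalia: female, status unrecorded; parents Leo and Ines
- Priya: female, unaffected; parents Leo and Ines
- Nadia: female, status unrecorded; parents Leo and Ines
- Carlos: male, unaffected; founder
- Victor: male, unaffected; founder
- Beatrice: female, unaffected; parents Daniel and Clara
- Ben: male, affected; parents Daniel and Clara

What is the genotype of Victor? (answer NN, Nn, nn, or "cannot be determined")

Victor's phenotype allows NN or Nn, and no parent or child forces a single allele at both positions; consistent genotype assignments exist with Victor as NN or Nn.

cannot be determined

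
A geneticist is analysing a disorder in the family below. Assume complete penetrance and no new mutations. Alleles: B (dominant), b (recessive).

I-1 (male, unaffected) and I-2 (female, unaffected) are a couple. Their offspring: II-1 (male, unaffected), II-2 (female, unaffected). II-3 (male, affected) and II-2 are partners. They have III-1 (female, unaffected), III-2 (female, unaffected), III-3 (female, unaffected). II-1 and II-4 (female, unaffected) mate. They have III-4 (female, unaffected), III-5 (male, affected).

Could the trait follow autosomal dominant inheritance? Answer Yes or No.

No

Under autosomal dominant, III-5 (affected, male) cannot arise from II-1 (unaffected) × II-4 (unaffected).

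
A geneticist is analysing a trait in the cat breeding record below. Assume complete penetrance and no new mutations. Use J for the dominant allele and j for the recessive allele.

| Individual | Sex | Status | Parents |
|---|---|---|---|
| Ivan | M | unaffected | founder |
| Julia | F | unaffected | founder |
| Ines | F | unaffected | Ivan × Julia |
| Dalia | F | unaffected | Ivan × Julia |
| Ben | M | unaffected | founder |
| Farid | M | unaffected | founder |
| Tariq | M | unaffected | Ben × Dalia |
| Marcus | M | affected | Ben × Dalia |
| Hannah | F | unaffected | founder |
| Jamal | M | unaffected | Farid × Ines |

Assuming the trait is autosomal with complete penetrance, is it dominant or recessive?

Ben and Dalia are both unaffected yet have an affected child Marcus. Under dominance, an affected child requires at least one affected parent, so the trait cannot be dominant.

recessive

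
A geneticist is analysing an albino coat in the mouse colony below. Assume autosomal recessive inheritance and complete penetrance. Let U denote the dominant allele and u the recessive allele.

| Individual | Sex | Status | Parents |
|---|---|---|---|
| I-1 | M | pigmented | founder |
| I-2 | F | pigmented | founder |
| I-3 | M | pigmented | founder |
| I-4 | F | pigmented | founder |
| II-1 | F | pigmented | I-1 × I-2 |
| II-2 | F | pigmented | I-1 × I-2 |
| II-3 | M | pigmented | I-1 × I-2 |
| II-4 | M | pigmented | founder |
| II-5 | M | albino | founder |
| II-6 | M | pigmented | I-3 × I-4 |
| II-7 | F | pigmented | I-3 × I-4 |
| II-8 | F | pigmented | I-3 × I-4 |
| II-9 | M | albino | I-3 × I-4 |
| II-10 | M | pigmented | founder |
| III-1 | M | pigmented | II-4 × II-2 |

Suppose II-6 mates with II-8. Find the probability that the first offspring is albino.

1/9

I-3 is pigmented so carries U and passed u to II-9 (uu), so I-3 is Uu.
I-4 is pigmented so carries U and passed u to II-9 (uu), so I-4 is Uu.
II-6 is a pigmented offspring of I-3 (Uu) × I-4 (Uu), whose cross gives 1/4 UU : 1/2 Uu : 1/4 uu; conditioning on being pigmented, II-6 is UU with probability 1/3, Uu with probability 2/3.
II-8 is a pigmented offspring of I-3 (Uu) × I-4 (Uu), whose cross gives 1/4 UU : 1/2 Uu : 1/4 uu; conditioning on being pigmented, II-8 is UU with probability 1/3, Uu with probability 2/3.
Summing over parental genotype combinations, P(offspring is albino) = 4/9·1/4 = 1/9.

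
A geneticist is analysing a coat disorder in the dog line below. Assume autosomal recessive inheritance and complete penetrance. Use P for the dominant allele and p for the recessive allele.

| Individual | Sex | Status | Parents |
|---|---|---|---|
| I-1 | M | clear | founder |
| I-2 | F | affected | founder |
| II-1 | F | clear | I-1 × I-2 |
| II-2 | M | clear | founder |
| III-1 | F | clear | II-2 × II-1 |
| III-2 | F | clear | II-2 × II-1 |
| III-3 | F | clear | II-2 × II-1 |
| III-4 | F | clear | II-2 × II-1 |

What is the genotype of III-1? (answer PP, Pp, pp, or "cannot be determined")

cannot be determined

III-1's phenotype allows PP or Pp, and no parent or child forces a single allele at both positions; consistent genotype assignments exist with III-1 as PP or Pp.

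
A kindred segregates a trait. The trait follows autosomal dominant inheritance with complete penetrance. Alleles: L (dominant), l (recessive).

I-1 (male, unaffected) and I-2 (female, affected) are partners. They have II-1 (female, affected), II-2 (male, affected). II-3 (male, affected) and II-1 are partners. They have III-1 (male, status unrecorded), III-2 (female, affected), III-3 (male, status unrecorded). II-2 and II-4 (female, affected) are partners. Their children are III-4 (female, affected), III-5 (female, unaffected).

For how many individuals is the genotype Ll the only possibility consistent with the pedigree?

Obligate heterozygotes: II-1 is affected so carries L and received l from I-1 (ll), so II-1 is Ll; II-2 is affected so carries L and received l from I-1 (ll), so II-2 is Ll; II-4 is affected so carries L and passed l to III-5 (ll), so II-4 is Ll.
Every other individual is either homozygous by phenotype or has at least one consistent homozygous assignment, so the count is 3.

3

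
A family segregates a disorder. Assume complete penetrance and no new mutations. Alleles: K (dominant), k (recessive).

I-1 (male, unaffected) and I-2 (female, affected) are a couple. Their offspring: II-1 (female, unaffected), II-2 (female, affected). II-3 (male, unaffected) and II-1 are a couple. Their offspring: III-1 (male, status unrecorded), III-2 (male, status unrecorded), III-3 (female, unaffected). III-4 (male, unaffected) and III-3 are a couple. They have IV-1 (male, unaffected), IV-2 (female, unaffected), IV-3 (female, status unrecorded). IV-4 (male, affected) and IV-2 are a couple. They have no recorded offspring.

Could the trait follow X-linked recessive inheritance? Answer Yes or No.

No

Under X-linked recessive, II-2 (affected, female) cannot arise from I-1 (unaffected) × I-2 (affected).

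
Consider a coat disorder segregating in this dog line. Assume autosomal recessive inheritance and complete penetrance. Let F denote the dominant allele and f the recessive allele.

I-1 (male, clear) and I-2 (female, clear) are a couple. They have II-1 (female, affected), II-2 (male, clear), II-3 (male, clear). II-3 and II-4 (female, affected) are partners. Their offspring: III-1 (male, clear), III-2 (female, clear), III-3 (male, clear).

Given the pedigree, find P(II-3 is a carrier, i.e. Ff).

1/5

I-1 is clear so carries F and passed f to II-1 (ff), so I-1 is Ff.
I-2 is clear so carries F and passed f to II-1 (ff), so I-2 is Ff.
Their cross gives offspring ratios 1/4 FF : 1/2 Ff : 1/4 ff. Conditioning on II-3 being clear, P(Ff) = 1/2 / 3/4 = 2/3 before taking II-3's own offspring into account.
II-4 is affected, so II-4 is ff.
Now use II-3's offspring. Probability of each recorded status — clear son III-1: 1/2 if II-3 is Ff, 1 if FF; clear daughter III-2: 1/2 if II-3 is Ff, 1 if FF; clear son III-3: 1/2 if II-3 is Ff, 1 if FF.
Bayes: P(Ff) = 2/3·1/8 / (2/3·1/8 + 1/3·1) = 1/5.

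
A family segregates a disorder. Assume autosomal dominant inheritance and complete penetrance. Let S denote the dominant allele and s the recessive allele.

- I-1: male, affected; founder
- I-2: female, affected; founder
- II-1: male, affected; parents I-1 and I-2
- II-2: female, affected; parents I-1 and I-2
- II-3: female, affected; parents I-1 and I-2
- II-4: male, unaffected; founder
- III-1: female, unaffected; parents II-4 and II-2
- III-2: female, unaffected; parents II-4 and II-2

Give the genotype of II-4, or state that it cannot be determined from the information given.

II-4 is unaffected, so II-4 is ss.

ss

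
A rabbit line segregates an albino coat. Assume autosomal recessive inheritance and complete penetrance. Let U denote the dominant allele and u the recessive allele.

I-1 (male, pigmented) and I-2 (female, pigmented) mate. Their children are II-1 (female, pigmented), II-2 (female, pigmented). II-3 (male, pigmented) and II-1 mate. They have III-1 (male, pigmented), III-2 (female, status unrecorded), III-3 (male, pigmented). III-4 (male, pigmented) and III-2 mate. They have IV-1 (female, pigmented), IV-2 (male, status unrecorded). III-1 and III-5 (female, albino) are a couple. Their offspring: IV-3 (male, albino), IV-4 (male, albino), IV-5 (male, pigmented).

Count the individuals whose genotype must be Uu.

2

Obligate heterozygotes: III-1 is pigmented so carries U and passed u to IV-3 (uu), so III-1 is Uu; IV-5 is pigmented so carries U and received u from III-5 (uu), so IV-5 is Uu.
Every other individual is either homozygous by phenotype or has at least one consistent homozygous assignment, so the count is 2.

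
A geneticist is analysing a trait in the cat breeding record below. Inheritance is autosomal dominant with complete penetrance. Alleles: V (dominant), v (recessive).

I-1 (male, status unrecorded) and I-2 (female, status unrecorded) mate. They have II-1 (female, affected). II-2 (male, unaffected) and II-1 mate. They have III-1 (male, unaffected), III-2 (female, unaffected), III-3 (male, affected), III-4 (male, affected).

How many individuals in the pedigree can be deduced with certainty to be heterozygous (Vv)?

Obligate heterozygotes: II-1 is affected so carries V and passed v to III-1 (vv), so II-1 is Vv; III-3 is affected so carries V and received v from II-2 (vv), so III-3 is Vv; III-4 is affected so carries V and received v from II-2 (vv), so III-4 is Vv.
Every other individual is either homozygous by phenotype or has at least one consistent homozygous assignment, so the count is 3.

3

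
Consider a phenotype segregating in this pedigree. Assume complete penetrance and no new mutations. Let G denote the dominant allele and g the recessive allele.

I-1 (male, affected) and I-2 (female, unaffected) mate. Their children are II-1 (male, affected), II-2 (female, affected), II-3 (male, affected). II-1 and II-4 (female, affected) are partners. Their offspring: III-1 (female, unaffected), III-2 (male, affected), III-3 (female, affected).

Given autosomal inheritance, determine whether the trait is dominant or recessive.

dominant

II-1 and II-4 are both affected yet have an unaffected child III-1. Under a recessive model two affected parents are homozygous and every child would be affected, so the trait cannot be recessive.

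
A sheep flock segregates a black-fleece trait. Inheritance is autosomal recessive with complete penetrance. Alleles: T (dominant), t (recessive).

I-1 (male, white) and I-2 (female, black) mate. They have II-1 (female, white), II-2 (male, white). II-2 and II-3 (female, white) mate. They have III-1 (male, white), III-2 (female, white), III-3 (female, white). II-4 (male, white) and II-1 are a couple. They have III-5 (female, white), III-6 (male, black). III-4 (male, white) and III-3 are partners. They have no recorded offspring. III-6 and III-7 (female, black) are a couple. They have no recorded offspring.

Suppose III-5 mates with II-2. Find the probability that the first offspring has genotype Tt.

1/2

II-4 is white so carries T and passed t to III-6 (tt), so II-4 is Tt.
II-1 is white so carries T and received t from I-2 (tt), so II-1 is Tt.
III-5 is a white offspring of II-4 (Tt) × II-1 (Tt), whose cross gives 1/4 TT : 1/2 Tt : 1/4 tt; conditioning on being white, III-5 is TT with probability 1/3, Tt with probability 2/3.
II-2 is white so carries T and received t from I-2 (tt), so II-2 is Tt.
Summing over parental genotype combinations, P(offspring has genotype Tt) = 1/3·1/2 + 2/3·1/2 = 1/2.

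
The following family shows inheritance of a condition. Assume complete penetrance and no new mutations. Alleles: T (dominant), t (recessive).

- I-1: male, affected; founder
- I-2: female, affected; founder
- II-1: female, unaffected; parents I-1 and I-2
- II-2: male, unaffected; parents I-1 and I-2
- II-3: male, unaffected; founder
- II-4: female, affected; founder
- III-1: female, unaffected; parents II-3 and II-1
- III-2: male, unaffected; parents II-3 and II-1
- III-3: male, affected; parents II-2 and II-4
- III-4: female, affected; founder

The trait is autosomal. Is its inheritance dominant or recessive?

I-1 and I-2 are both affected yet have an unaffected child II-1. Under a recessive model two affected parents are homozygous and every child would be affected, so the trait cannot be recessive.

dominant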